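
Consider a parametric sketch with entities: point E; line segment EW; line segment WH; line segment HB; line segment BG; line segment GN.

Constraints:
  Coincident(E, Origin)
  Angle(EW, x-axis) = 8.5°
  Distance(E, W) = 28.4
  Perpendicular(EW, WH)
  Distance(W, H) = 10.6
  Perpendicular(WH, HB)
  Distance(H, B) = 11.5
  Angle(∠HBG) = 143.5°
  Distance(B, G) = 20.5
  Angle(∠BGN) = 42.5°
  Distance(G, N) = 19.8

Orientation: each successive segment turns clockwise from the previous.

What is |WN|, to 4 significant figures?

9.061

E is at the origin; EW runs at 8.5° with length 28.4, so W = (28.09, 4.198). EW is perpendicular to WH, so WH runs at -81.50°; with |WH| = 10.6, H = (29.65, -6.286). WH ⟂ HB, so HB runs at -171.5°; with |HB| = 11.5, B = (18.28, -7.986). ∠HBG = 143.5° gives BG at 152.0° from the x-axis; with |BG| = 20.5, G = (0.1807, 1.639). ∠BGN = 42.5° gives GN at 14.50° from the x-axis; with |GN| = 19.8, N = (19.35, 6.596). Then |WN| = |N − W| = 9.061.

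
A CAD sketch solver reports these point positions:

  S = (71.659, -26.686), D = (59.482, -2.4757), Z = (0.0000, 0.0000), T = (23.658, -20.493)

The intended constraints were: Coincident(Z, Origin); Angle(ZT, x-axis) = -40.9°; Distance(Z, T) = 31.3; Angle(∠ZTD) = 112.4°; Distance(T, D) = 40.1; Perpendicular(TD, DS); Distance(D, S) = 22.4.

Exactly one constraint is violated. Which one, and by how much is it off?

Distance(D, S) = 22.4 — off by 4.70.

Z = (0.00, 0.00) ✓; ZT at -40.90° ✓; |ZT| = 31.30 ✓; ∠ZTD = 112.4° ✓; |TD| = 40.10 ✓; ∠(TD, DS) = 90.00° ✓; |DS| = 27.10 ✗.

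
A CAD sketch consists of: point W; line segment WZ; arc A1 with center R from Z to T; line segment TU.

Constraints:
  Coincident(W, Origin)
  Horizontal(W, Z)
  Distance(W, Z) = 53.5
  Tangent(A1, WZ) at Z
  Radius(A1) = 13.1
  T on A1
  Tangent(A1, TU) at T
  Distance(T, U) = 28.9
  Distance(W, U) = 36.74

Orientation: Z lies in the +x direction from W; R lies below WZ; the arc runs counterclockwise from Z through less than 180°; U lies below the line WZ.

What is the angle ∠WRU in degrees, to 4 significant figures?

39.66°

W is at the origin; W and Z share the same y with |WZ| = 53.5 and Z on the +x side, so Z = (53.50, 0.000). Tangency of A1 to WZ means the radius RZ is perpendicular to WZ, so R = Z + (0, -13.1) = (53.50, -13.10). Since RT ⟂ TU (tangency), |RU| = √(13.1² + 28.9²) = 31.73 regardless of where T sits on A1. So U lies on both circle(W, 36.74) and circle(R, 31.73); the below-WZ intersection is U = (24.96, -26.96). T is the foot of the tangent from U: T = (43.42, -4.730).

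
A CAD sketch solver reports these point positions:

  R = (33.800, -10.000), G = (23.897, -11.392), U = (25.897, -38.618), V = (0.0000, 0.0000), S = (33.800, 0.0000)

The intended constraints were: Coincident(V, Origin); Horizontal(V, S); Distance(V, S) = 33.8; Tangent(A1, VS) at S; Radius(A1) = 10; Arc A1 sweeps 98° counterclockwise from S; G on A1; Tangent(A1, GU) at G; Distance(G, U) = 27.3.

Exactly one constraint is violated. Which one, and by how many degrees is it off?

Tangent(A1, GU) at G — off by 3.80°.

V = (0.00, 0.00) ✓; V.y = 0.00, S.y = 0.00 ✓; |VS| = 33.80 ✓; ∠(RS, SV) = 90.00° ✓; |RS| = 10.00 ✓; bearing(R→G) − bearing(R→S) = 98.00° ✓; |RG| = 10.00 ✓; ∠(RG, GU) = 93.80° ✗; |GU| = 27.30 ✓.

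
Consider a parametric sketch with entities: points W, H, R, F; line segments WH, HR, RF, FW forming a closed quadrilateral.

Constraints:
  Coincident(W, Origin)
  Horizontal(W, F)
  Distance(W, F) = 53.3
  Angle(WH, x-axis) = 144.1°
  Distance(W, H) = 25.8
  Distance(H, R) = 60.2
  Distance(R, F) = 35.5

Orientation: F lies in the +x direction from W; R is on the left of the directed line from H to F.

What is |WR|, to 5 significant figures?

48.637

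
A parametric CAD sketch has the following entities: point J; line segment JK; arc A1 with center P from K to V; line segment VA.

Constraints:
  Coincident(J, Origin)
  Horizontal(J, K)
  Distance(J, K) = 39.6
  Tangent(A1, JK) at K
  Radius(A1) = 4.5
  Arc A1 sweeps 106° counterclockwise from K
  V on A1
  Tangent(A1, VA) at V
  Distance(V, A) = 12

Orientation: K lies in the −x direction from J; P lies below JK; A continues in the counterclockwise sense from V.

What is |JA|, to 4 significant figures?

44.14

J is at the origin; J and K share the same y with |JK| = 39.6 and K on the −x side, so K = (-39.60, 0.000). The tangent condition forces PK to be normal to JK, so P = K + (0, -4.5) = (-39.60, -4.500). On A1, K sits at bearing 90° from P; a 106° counterclockwise sweep puts V at bearing 196°, so V = P + 4.5·(cos 196°, sin 196°) = (-43.93, -5.740). The tangent condition forces PV to be normal to VA, so VA runs along (−sin 196°, cos 196°); with |VA| = 12.0, A = (-40.62, -17.28). Then |JA| = |A − J| = 44.14.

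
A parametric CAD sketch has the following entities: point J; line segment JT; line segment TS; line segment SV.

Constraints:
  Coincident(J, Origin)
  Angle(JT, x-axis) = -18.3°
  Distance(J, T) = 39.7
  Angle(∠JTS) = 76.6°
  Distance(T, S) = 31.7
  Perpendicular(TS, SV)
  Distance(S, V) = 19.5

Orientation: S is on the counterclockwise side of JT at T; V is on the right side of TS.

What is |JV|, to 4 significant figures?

62.32

J is at the origin; JT runs at -18.3° with length 39.7, so T = 39.7·(cos -18.3°, sin -18.3°) = (37.69, -12.47). ∠JTS = 76.6°, so TS runs at -18.3° + (180° − 76.6°) = 85.10° from the x-axis; with |TS| = 31.7, S = T + 31.7·(cos 85.10°, sin 85.10°) = (40.40, 19.12). TS ⟂ SV; with |SV| = 19.5 on the right of TS, V = S + 19.5·(0.9963, -0.08542) = (59.83, 17.45). Then |JV| = |V − J| = 62.32.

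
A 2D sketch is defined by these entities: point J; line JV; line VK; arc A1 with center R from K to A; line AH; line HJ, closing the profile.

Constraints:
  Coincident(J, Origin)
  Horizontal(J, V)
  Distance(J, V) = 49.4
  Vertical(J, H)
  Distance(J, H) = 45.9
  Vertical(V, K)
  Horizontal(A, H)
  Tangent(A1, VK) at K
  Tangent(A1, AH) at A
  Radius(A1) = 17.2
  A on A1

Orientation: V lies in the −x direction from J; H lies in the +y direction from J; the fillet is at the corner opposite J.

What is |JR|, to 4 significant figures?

43.13

J is at the origin; J and V share the same y with |JV| = 49.4 and V on the −x side, so V = (-49.40, 0.000). JH is vertical with |JH| = 45.9 and H on the +y side, so H = (0.000, 45.90). The virtual corner opposite J is at (-49.40, 45.90). The tangent condition forces RK to be normal to VK and A1 meets AH tangentially, so RA is at right angles to AH, with radius 17.2, so the center R sits 17.2 in from both sides at R = (-32.20, 28.70). Then |JR| = |R − J| = 43.13.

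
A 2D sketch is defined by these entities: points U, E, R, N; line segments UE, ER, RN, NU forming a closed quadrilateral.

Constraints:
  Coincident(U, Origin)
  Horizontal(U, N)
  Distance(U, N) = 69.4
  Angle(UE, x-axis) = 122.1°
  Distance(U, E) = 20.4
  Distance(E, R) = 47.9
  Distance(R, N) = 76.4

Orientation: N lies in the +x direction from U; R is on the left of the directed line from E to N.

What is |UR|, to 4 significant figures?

58.61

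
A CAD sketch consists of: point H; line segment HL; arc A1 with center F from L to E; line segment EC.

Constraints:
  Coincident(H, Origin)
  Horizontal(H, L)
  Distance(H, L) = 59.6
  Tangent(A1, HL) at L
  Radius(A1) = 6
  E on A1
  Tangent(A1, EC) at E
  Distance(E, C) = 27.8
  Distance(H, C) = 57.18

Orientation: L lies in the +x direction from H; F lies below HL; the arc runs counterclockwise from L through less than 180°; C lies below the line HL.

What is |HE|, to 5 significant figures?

53.953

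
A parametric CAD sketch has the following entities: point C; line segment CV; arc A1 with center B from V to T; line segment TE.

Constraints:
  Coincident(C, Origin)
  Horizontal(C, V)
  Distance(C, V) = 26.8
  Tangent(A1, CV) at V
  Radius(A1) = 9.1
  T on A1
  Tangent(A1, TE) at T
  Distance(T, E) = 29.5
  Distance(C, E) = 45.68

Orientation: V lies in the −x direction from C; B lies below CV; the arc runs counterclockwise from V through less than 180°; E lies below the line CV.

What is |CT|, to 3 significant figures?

37.4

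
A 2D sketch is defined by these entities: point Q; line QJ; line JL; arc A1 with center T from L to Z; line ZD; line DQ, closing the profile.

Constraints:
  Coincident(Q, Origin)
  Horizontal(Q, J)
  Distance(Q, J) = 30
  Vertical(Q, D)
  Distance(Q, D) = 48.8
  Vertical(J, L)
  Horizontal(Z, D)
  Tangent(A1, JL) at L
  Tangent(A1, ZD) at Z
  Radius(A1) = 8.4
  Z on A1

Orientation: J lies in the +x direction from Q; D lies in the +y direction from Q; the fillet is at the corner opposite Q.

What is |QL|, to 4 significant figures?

50.32

Q is at the origin; QJ is horizontal with |QJ| = 30.0 and J on the +x side, so J = (30.00, 0.000). Q and D share the same x with |QD| = 48.8 and D on the +y side, so D = (0.000, 48.80). The virtual corner opposite Q is at (30.00, 48.80). Tangency of A1 to JL means the radius TL is perpendicular to JL and A1 meets ZD tangentially, so TZ is at right angles to ZD, with radius 8.4, so the center T sits 8.4 in from both sides at T = (21.60, 40.40). That places the tangent points at L = (30.00, 40.40) on JL and Z = (21.60, 48.80) on ZD. Then |QL| = |L − Q| = 50.32.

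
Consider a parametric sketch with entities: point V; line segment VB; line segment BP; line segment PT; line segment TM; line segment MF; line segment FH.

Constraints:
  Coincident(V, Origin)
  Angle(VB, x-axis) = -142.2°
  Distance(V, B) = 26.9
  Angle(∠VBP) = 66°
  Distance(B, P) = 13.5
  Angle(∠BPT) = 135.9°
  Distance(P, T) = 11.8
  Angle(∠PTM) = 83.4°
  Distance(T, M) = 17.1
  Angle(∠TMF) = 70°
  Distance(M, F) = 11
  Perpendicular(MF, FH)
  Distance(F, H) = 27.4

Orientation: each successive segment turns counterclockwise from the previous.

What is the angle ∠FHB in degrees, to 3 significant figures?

18.6°

V is at the origin; VB runs at -142.2° with length 26.9, so B = (-21.3, -16.5). ∠VBP = 66.0° gives BP at -28.2° from the x-axis; with |BP| = 13.5, P = (-9.36, -22.9). ∠BPT = 135.9° gives PT at 15.9° from the x-axis; with |PT| = 11.8, T = (1.99, -19.6). ∠PTM = 83.4° gives TM at 112° from the x-axis; with |TM| = 17.1, M = (-4.55, -3.84). ∠TMF = 70.0° gives MF at -138° from the x-axis; with |MF| = 11.0, F = (-12.7, -11.3). MF ⟂ FH, so FH runs at -47.5°; with |FH| = 27.4, H = (5.85, -31.5). Then cos ∠FHB = HF·HB / (|HF||HB|), giving 18.6°.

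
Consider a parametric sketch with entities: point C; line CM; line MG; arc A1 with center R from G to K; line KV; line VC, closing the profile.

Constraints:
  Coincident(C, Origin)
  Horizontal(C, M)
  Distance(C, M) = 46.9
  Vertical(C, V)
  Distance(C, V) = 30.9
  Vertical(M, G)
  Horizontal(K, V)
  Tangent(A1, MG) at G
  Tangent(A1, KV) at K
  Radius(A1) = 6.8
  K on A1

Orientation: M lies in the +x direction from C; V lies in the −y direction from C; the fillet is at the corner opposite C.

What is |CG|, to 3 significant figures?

52.7

C is at the origin; CM is horizontal with |CM| = 46.9 and M on the +x side, so M = (46.9, 0.00). C and V share the same x with |CV| = 30.9 and V on the −y side, so V = (0.00, -30.9). The virtual corner opposite C is at (46.9, -30.9). The tangent condition forces RG to be normal to MG and since A1 is tangent to KV there, RK ⟂ KV, with radius 6.8, so the center R sits 6.8 in from both sides at R = (40.1, -24.1). That places the tangent points at G = (46.9, -24.1) on MG and K = (40.1, -30.9) on KV. Then |CG| = |G − C| = 52.7.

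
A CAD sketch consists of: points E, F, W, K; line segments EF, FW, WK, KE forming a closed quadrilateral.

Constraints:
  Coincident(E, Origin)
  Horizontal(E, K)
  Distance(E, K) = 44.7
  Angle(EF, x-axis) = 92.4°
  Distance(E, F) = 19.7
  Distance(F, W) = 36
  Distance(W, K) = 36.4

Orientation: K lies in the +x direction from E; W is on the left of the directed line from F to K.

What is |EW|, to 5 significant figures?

46.901

Checks: |FW| = 36.00 ✓; |WK| = 36.40 ✓.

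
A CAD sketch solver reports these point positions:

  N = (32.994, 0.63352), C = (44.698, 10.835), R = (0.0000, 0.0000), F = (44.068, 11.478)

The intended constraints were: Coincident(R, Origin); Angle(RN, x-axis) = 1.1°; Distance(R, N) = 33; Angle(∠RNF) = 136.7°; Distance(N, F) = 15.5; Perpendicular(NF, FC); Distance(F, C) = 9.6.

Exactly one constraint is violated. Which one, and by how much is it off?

Distance(F, C) = 9.6 — off by 8.70.

R = (0.00, 0.00) ✓; RN at 1.100° ✓; |RN| = 33.00 ✓; ∠RNF = 136.7° ✓; |NF| = 15.50 ✓; ∠(NF, FC) = 89.99° ✓; |FC| = 0.9002 ✗.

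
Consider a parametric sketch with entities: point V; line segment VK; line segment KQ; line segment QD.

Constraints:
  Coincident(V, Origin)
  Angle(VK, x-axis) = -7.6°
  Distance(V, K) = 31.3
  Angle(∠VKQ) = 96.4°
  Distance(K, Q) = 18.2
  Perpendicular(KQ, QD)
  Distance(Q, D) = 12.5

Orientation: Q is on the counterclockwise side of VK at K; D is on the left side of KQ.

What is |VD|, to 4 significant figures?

28.58

V is at the origin; VK runs at -7.6° with length 31.3, so K = 31.3·(cos -7.6°, sin -7.6°) = (31.03, -4.140). ∠VKQ = 96.4°, so KQ runs at -7.6° + (180° − 96.4°) = 76.00° from the x-axis; with |KQ| = 18.2, Q = K + 18.2·(cos 76.00°, sin 76.00°) = (35.43, 13.52). KQ is perpendicular to QD; with |QD| = 12.5 on the left of KQ, D = Q + 12.5·(-0.9703, 0.2419) = (23.30, 16.54). Then |VD| = |D − V| = 28.58.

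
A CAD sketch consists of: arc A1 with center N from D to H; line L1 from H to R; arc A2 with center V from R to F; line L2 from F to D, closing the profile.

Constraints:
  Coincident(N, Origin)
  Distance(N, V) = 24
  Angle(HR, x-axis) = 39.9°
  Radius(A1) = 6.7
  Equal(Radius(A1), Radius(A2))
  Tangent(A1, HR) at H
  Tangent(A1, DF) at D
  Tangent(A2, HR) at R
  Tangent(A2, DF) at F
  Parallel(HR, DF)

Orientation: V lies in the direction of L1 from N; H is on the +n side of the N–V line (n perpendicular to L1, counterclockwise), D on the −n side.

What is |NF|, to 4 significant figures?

24.92

Tangency of A1 to both parallel lines with radius 6.7 puts H and D at N ± 6.7·n: H = (-4.298, 5.140), D = (4.298, -5.140). Equal radii place R and F the same way about V: R = V + 6.7·n = (14.11, 20.53), F = V − 6.7·n = (22.71, 10.25). Then |NF| = |F − N| = 24.92.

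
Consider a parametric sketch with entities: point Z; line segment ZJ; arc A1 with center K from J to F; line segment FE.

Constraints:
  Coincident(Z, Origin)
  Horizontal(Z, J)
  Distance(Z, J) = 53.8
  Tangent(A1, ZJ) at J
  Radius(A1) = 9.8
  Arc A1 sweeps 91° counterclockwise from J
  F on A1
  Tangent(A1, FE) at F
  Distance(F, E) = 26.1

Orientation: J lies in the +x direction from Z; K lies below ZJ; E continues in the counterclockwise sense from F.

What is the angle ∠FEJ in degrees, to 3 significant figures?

15.5°

Z is at the origin; ZJ is horizontal with |ZJ| = 53.8 and J on the +x side, so J = (53.8, 0.00). Since A1 is tangent to ZJ there, KJ ⟂ ZJ, so K = J + (0, -9.8) = (53.8, -9.80). On A1, J sits at bearing 90° from K; a 91° counterclockwise sweep puts F at bearing 181°, so F = K + 9.8·(cos 181°, sin 181°) = (44.0, -9.97). Since A1 is tangent to FE there, KF ⟂ FE, so FE runs along (−sin 181°, cos 181°); with |FE| = 26.1, E = (44.5, -36.1). Then cos ∠FEJ = EF·EJ / (|EF||EJ|), giving 15.5°.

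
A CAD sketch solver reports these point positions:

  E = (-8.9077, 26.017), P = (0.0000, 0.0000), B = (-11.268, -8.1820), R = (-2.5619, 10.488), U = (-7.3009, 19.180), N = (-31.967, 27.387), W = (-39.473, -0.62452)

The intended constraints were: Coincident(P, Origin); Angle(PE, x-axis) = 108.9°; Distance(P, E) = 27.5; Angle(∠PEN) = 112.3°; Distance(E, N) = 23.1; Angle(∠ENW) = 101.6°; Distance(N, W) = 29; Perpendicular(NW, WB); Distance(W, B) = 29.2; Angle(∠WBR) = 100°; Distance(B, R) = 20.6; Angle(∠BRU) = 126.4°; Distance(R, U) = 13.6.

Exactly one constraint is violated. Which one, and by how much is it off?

Distance(R, U) = 13.6 — off by 3.70.

P = (0.00, 0.00) ✓; PE at 108.9° ✓; |PE| = 27.50 ✓; ∠PEN = 112.3° ✓; |EN| = 23.10 ✓; ∠ENW = 101.6° ✓; |NW| = 29.00 ✓; ∠(NW, WB) = 90.00° ✓; |WB| = 29.20 ✓; ∠WBR = 100.0° ✓; |BR| = 20.60 ✓; ∠BRU = 126.4° ✓; |RU| = 9.900 ✗.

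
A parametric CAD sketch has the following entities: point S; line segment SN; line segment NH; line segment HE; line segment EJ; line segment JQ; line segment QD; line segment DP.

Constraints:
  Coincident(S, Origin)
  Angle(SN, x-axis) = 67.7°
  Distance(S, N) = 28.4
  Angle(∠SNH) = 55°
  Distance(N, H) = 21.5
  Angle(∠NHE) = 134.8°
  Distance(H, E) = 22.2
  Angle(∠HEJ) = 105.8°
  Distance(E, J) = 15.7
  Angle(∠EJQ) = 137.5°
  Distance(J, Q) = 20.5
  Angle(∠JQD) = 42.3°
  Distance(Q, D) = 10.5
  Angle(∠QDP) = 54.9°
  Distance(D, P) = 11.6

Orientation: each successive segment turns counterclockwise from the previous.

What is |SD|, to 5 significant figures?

3.5957

S is at the origin; SN runs at 67.7° with length 28.4, so N = (10.777, 26.276). ∠SNH = 55.0° gives NH at -167.30° from the x-axis; with |NH| = 21.5, H = (-10.197, 21.549). ∠NHE = 134.8° gives HE at -122.10° from the x-axis; with |HE| = 22.2, E = (-21.994, 2.7432). ∠HEJ = 105.8° gives EJ at -47.900° from the x-axis; with |EJ| = 15.7, J = (-11.469, -8.9059). ∠EJQ = 137.5° gives JQ at -5.4000° from the x-axis; with |JQ| = 20.5, Q = (8.9402, -10.835). ∠JQD = 42.3° gives QD at 132.30° from the x-axis; with |QD| = 10.5, D = (1.8736, -3.0690). Then |SD| = |D − S| = 3.5957.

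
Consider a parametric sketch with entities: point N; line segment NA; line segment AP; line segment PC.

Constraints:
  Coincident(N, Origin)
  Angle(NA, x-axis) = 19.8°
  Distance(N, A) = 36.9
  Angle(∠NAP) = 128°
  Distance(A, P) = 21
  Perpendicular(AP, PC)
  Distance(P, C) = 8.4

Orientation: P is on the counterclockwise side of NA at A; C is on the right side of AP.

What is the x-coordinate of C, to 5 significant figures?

49.257

N is at the origin; NA runs at 19.8° with length 36.9, so A = 36.9·(cos 19.8°, sin 19.8°) = (34.719, 12.499). ∠NAP = 128.0°, so AP runs at 19.8° + (180° − 128.0°) = 71.800° from the x-axis; with |AP| = 21.0, P = A + 21.0·(cos 71.800°, sin 71.800°) = (41.278, 32.449). AP ⟂ PC; with |PC| = 8.4 on the right of AP, C = P + 8.4·(0.94997, -0.31233) = (49.257, 29.825). So C.x = 49.257.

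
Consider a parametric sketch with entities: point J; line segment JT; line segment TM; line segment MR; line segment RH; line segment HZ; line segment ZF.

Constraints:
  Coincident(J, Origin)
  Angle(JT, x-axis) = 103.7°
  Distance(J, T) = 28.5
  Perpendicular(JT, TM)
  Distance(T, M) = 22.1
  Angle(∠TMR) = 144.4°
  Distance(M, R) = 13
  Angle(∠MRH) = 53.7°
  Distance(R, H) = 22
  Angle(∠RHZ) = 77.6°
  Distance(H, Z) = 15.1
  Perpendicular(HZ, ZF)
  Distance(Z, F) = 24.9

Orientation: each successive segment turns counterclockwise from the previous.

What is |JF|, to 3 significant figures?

47.2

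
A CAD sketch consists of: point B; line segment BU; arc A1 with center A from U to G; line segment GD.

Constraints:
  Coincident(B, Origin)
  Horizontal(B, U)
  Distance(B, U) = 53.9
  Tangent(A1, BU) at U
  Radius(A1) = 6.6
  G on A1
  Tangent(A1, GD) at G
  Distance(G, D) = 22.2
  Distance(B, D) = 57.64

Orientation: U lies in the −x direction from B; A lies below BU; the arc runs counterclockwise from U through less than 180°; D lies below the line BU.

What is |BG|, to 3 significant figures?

60.5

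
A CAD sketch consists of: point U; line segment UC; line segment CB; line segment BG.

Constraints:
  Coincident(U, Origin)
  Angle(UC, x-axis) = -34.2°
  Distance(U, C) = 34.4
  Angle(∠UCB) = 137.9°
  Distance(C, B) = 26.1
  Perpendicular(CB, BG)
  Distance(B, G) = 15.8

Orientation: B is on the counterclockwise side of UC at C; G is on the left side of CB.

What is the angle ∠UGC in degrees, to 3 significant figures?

39.2°

U is at the origin; UC runs at -34.2° with length 34.4, so C = 34.4·(cos -34.2°, sin -34.2°) = (28.5, -19.3). ∠UCB = 137.9°, so CB runs at -34.2° + (180° − 137.9°) = 7.90° from the x-axis; with |CB| = 26.1, B = C + 26.1·(cos 7.90°, sin 7.90°) = (54.3, -15.7). CB is perpendicular to BG; with |BG| = 15.8 on the left of CB, G = B + 15.8·(-0.137, 0.991) = (52.1, -0.0983). Then cos ∠UGC = GU·GC / (|GU||GC|), giving 39.2°.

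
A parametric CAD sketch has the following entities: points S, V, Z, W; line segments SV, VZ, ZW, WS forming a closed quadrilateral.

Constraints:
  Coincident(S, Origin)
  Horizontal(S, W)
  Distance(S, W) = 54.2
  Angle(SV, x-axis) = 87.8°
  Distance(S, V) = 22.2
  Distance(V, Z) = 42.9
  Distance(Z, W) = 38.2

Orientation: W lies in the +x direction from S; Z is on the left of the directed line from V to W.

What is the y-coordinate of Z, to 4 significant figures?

36.01

S is at the origin; SW is horizontal with |SW| = 54.2 and W in +x, so W = (54.2, 0). SV runs at 87.8° with |SV| = 22.2, so V = (0.8522, 22.18). Z is determined by |VZ| = 42.9 and |ZW| = 38.2 together: it lies at the intersection of circle(V, 42.9) and circle(W, 38.2). With |VW| = 57.78, the foot of the radical line on VW is 32.19 from V and the perpendicular offset is √(42.9² − 32.19²) = 28.36. Taking the left-of-VW solution: Z = (41.46, 36.01).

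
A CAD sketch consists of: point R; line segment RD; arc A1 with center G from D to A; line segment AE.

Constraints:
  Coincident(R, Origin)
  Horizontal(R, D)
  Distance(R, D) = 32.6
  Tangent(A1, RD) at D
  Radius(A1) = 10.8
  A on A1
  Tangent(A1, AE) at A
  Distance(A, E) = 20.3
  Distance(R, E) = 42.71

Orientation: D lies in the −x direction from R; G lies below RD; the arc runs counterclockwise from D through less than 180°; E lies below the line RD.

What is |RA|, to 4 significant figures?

44.44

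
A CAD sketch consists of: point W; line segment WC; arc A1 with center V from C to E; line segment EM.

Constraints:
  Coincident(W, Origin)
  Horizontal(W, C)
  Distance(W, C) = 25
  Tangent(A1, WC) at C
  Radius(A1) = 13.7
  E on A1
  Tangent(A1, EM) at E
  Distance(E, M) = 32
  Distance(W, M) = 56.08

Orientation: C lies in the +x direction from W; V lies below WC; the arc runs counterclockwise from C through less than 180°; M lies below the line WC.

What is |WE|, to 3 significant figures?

24.1

Checks: |VE| = 13.70 ✓; ∠(VE, EM) = 90.00° ✓; |EM| = 32.00 ✓; |WM| = 56.08 ✓.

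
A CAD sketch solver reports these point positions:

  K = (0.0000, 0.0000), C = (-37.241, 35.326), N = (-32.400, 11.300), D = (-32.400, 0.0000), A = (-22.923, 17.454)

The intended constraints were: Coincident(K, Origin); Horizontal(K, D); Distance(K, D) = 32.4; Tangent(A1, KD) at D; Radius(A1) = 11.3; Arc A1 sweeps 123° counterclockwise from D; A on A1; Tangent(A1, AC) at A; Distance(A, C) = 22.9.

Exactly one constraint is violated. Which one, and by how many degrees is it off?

Tangent(A1, AC) at A — off by 5.70°.

K = (0.00, 0.00) ✓; K.y = 0.00, D.y = 0.00 ✓; |KD| = 32.40 ✓; ∠(ND, DK) = 90.00° ✓; |ND| = 11.30 ✓; bearing(N→A) − bearing(N→D) = 123.0° ✓; |NA| = 11.30 ✓; ∠(NA, AC) = 84.30° ✗; |AC| = 22.90 ✓.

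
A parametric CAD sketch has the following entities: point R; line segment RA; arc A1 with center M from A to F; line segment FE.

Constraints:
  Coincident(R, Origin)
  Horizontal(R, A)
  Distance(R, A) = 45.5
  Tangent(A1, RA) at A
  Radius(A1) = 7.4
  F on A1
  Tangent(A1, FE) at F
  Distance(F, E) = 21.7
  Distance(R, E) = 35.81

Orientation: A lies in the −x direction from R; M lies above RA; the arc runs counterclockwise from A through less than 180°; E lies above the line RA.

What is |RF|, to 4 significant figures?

39.31

R is at the origin; R and A share the same y with |RA| = 45.5 and A on the −x side, so A = (-45.50, 0.000). The tangent condition forces MA to be normal to RA, so M = A + (0, 7.4) = (-45.50, 7.400). Since MF ⟂ FE (tangency), |ME| = √(7.4² + 21.7²) = 22.93 regardless of where F sits on A1. So E lies on both circle(R, 35.81) and circle(M, 22.93); the above-RA intersection is E = (-28.05, 22.27). F is the foot of the tangent from E: F = (-39.14, 3.617).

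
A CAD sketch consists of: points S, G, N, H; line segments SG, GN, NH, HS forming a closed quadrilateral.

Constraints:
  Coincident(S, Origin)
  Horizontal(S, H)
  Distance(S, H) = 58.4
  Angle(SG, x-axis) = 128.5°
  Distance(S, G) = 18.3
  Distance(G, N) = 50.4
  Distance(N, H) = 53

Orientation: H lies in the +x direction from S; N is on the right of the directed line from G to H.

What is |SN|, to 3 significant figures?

32.4

Checks: |GN| = 50.40 ✓; |NH| = 53.00 ✓.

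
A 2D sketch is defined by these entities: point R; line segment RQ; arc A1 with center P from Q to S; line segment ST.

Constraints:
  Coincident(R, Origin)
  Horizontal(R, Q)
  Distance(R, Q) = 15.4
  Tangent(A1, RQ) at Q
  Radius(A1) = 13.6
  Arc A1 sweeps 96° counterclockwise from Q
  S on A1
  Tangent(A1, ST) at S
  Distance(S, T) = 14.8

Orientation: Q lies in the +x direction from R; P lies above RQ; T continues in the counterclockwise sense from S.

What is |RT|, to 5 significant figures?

40.424

R is at the origin; R and Q share the same y with |RQ| = 15.4 and Q on the +x side, so Q = (15.400, 0.0000). A1 meets RQ tangentially, so PQ is at right angles to RQ, so P = Q + (0, 13.6) = (15.400, 13.600). On A1, Q sits at bearing -90° from P; a 96° counterclockwise sweep puts S at bearing 6°, so S = P + 13.6·(cos 6°, sin 6°) = (28.925, 15.022). Tangency of A1 to ST means the radius PS is perpendicular to ST, so ST runs along (−sin 6°, cos 6°); with |ST| = 14.8, T = (27.378, 29.741). Then |RT| = |T − R| = 40.424.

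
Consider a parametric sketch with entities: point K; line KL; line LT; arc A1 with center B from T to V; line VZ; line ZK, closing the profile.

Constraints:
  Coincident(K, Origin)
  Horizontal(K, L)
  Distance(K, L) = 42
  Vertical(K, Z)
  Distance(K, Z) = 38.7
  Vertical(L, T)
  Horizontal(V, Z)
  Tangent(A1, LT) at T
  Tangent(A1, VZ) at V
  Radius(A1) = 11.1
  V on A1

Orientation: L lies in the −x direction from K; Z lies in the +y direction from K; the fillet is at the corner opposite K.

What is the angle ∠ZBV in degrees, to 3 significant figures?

70.2°

K is at the origin; KL is horizontal with |KL| = 42.0 and L on the −x side, so L = (-42.0, 0.00). KZ is vertical with |KZ| = 38.7 and Z on the +y side, so Z = (0.00, 38.7). The virtual corner opposite K is at (-42.0, 38.7). Tangency of A1 to LT means the radius BT is perpendicular to LT and the tangent condition forces BV to be normal to VZ, with radius 11.1, so the center B sits 11.1 in from both sides at B = (-30.9, 27.6). That places the tangent points at T = (-42.0, 27.6) on LT and V = (-30.9, 38.7) on VZ. Then cos ∠ZBV = BZ·BV / (|BZ||BV|), giving 70.2°.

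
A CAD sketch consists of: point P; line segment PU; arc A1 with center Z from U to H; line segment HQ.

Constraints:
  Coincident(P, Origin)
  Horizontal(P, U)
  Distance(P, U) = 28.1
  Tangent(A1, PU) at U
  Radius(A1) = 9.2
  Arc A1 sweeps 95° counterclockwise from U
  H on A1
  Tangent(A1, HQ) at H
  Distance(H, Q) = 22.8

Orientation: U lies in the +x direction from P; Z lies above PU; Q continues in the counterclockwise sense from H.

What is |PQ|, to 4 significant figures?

48.11

P is at the origin; PU is horizontal with |PU| = 28.1 and U on the +x side, so U = (28.10, 0.000). A1 meets PU tangentially, so ZU is at right angles to PU, so Z = U + (0, 9.2) = (28.10, 9.200). On A1, U sits at bearing -90° from Z; a 95° counterclockwise sweep puts H at bearing 5°, so H = Z + 9.2·(cos 5°, sin 5°) = (37.26, 10.00). Since A1 is tangent to HQ there, ZH ⟂ HQ, so HQ runs along (−sin 5°, cos 5°); with |HQ| = 22.8, Q = (35.28, 32.72). Then |PQ| = |Q − P| = 48.11.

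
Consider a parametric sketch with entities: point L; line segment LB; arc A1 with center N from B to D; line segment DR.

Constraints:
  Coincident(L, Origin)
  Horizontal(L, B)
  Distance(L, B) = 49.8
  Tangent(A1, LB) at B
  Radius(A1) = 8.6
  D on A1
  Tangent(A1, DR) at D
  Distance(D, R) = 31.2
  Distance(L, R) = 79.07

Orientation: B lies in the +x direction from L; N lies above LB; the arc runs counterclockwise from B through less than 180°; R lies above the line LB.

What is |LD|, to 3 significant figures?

57.5

L is at the origin; LB is horizontal with |LB| = 49.8 and B on the +x side, so B = (49.8, 0.00). Since A1 is tangent to LB there, NB ⟂ LB, so N = B + (0, 8.6) = (49.8, 8.60). Since ND ⟂ DR (tangency), |NR| = √(8.6² + 31.2²) = 32.4 regardless of where D sits on A1. So R lies on both circle(L, 79.07) and circle(N, 32.4); the above-LB intersection is R = (72.4, 31.8). D is the foot of the tangent from R: D = (57.3, 4.44).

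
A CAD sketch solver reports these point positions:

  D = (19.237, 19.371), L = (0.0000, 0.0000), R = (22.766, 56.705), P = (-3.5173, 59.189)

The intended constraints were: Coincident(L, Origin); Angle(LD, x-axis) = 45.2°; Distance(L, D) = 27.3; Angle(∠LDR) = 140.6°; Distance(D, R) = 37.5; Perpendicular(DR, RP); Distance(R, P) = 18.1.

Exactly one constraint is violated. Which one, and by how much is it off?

Distance(R, P) = 18.1 — off by 8.30.

L = (0.00, 0.00) ✓; LD at 45.20° ✓; |LD| = 27.30 ✓; ∠LDR = 140.6° ✓; |DR| = 37.50 ✓; ∠(DR, RP) = 90.00° ✓; |RP| = 26.40 ✗.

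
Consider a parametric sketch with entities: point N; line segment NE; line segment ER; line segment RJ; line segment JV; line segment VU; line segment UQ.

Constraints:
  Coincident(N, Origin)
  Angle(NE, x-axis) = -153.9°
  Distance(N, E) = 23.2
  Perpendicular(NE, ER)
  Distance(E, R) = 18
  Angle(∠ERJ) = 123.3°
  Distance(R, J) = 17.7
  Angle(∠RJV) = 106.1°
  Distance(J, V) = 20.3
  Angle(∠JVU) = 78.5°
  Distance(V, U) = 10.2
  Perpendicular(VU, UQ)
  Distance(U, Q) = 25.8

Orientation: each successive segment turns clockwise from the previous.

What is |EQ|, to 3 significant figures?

29.3

N is at the origin; NE runs at -153.9° with length 23.2, so E = (-20.8, -10.2). NE ⟂ ER, so ER runs at 116°; with |ER| = 18.0, R = (-28.8, 5.96). ∠ERJ = 123.3° gives RJ at 59.4° from the x-axis; with |RJ| = 17.7, J = (-19.7, 21.2). ∠RJV = 106.1° gives JV at -14.5° from the x-axis; with |JV| = 20.3, V = (-0.0897, 16.1). ∠JVU = 78.5° gives VU at -116° from the x-axis; with |VU| = 10.2, U = (-4.56, 6.94). VU is perpendicular to UQ, so UQ runs at 154°; with |UQ| = 25.8, Q = (-27.7, 18.3). Then |EQ| = |Q − E| = 29.3.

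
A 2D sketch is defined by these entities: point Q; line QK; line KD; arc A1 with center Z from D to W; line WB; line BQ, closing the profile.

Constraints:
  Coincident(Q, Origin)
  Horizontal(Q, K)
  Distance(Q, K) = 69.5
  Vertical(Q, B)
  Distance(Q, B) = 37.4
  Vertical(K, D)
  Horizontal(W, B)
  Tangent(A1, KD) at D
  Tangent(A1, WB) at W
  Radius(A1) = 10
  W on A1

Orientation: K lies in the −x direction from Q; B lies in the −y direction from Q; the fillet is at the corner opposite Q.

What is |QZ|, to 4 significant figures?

65.51

QB is vertical with |QB| = 37.4 and B on the −y side, so B = (0.000, -37.40). The virtual corner opposite Q is at (-69.50, -37.40). The tangent condition forces ZD to be normal to KD and since A1 is tangent to WB there, ZW ⟂ WB, with radius 10.0, so the center Z sits 10.0 in from both sides at Z = (-59.50, -27.40). Then |QZ| = |Z − Q| = 65.51.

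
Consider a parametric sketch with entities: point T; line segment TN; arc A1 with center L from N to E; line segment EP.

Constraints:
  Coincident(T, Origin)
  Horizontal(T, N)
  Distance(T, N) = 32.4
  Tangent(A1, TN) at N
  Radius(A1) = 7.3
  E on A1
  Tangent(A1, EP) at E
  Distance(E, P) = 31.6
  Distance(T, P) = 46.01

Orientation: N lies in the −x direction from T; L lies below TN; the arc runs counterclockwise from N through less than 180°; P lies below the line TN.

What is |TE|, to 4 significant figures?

40.33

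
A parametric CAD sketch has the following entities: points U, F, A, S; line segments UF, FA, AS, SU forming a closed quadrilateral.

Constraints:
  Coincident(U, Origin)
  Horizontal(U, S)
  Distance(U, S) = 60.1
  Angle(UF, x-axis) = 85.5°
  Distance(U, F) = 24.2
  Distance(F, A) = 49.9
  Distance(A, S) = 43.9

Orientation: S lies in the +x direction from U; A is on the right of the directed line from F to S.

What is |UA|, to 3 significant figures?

30.7

U is at the origin; U and S share the same y with |US| = 60.1 and S in +x, so S = (60.1, 0). UF runs at 85.5° with |UF| = 24.2, so F = (1.90, 24.1). A is determined by |FA| = 49.9 and |AS| = 43.9 together: it lies at the intersection of circle(F, 49.9) and circle(S, 43.9). With |FS| = 63.0, the foot of the radical line on FS is 36.0 from F and the perpendicular offset is √(49.9² − 36.0²) = 34.6. Taking the right-of-FS solution: A = (21.9, -21.6).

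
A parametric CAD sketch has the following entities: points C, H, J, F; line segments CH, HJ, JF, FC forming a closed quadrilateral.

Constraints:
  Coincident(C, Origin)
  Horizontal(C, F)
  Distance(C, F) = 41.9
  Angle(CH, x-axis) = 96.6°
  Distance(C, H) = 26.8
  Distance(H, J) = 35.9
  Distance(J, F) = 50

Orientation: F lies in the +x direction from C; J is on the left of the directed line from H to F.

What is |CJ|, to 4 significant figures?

54.19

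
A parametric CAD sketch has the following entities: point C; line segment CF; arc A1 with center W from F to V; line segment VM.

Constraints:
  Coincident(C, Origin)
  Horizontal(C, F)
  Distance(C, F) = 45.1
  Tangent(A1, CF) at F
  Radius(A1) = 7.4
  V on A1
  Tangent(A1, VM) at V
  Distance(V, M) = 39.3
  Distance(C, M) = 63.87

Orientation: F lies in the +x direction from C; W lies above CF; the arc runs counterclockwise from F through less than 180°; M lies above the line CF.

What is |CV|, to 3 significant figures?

53.1

Checks: |WV| = 7.400 ✓; ∠(WV, VM) = 90.00° ✓; |VM| = 39.30 ✓; |CM| = 63.87 ✓.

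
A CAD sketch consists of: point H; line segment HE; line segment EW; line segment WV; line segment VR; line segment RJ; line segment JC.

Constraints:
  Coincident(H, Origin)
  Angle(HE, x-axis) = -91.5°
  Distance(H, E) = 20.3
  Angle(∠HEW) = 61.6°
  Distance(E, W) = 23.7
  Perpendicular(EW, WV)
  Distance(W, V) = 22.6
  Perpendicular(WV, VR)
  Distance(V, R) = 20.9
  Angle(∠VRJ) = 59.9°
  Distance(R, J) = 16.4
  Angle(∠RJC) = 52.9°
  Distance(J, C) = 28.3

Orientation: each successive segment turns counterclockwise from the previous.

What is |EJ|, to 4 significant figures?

13.87

H is at the origin; HE runs at -91.5° with length 20.3, so E = (-0.5314, -20.29). ∠HEW = 61.6° gives EW at 26.90° from the x-axis; with |EW| = 23.7, W = (20.60, -9.570). EW ⟂ WV, so WV runs at 116.9°; with |WV| = 22.6, V = (10.38, 10.58). WV is perpendicular to VR, so VR runs at -153.1°; with |VR| = 20.9, R = (-8.259, 1.128). ∠VRJ = 59.9° gives RJ at -33.00° from the x-axis; with |RJ| = 16.4, J = (5.495, -7.804). Then |EJ| = |J − E| = 13.87.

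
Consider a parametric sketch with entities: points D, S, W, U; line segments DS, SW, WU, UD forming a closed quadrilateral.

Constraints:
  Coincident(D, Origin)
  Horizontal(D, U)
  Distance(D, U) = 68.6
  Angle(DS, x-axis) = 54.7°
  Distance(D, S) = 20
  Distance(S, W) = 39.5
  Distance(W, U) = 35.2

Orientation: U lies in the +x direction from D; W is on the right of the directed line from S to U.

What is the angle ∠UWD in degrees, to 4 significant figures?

134.5°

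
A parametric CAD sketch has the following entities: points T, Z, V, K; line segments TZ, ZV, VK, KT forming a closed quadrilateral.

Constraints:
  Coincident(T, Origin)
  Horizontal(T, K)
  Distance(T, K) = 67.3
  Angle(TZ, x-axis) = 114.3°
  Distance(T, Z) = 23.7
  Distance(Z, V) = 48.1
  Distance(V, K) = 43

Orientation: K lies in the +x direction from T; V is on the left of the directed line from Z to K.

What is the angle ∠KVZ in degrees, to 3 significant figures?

123°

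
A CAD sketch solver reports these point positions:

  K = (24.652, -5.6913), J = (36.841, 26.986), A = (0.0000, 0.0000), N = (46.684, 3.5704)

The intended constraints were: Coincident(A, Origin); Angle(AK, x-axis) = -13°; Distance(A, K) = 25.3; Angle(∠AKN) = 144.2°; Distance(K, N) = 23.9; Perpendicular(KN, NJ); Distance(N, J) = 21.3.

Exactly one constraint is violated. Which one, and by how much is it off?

Distance(N, J) = 21.3 — off by 4.10.

A = (0.00, 0.00) ✓; AK at -13.00° ✓; |AK| = 25.30 ✓; ∠AKN = 144.2° ✓; |KN| = 23.90 ✓; ∠(KN, NJ) = 90.00° ✓; |NJ| = 25.40 ✗.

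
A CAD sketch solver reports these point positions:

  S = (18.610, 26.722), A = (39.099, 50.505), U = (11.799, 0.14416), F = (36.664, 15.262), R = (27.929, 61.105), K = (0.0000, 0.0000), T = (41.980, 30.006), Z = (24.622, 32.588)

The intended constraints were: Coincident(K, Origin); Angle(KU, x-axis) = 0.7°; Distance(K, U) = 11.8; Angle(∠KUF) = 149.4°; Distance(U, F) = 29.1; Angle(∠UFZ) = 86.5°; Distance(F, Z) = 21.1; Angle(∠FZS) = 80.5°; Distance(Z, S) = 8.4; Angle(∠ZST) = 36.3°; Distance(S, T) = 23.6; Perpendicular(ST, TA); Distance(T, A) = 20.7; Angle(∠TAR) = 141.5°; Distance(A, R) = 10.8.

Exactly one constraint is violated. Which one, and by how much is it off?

Distance(A, R) = 10.8 — off by 4.60.

K = (0.00, 0.00) ✓; KU at 0.7000° ✓; |KU| = 11.80 ✓; ∠KUF = 149.4° ✓; |UF| = 29.10 ✓; ∠UFZ = 86.50° ✓; |FZ| = 21.10 ✓; ∠FZS = 80.50° ✓; |ZS| = 8.400 ✓; ∠ZST = 36.30° ✓; |ST| = 23.60 ✓; ∠(ST, TA) = 90.00° ✓; |TA| = 20.70 ✓; ∠TAR = 141.5° ✓; |AR| = 15.40 ✗.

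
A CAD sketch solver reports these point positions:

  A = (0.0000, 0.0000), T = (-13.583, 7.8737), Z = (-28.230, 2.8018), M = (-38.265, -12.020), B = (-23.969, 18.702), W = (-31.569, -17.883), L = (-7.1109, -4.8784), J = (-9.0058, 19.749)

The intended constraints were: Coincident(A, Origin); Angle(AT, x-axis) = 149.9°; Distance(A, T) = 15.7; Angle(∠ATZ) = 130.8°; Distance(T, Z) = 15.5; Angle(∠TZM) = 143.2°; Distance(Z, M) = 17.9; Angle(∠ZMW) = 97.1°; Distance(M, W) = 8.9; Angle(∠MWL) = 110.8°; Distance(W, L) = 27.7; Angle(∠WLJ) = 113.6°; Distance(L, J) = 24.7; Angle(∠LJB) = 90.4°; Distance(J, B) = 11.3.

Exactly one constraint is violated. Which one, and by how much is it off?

Distance(J, B) = 11.3 — off by 3.70.

A = (0.00, 0.00) ✓; AT at 149.9° ✓; |AT| = 15.70 ✓; ∠ATZ = 130.8° ✓; |TZ| = 15.50 ✓; ∠TZM = 143.2° ✓; |ZM| = 17.90 ✓; ∠ZMW = 97.11° ✓; |MW| = 8.900 ✓; ∠MWL = 110.8° ✓; |WL| = 27.70 ✓; ∠WLJ = 113.6° ✓; |LJ| = 24.70 ✓; ∠LJB = 90.40° ✓; |JB| = 15.00 ✗.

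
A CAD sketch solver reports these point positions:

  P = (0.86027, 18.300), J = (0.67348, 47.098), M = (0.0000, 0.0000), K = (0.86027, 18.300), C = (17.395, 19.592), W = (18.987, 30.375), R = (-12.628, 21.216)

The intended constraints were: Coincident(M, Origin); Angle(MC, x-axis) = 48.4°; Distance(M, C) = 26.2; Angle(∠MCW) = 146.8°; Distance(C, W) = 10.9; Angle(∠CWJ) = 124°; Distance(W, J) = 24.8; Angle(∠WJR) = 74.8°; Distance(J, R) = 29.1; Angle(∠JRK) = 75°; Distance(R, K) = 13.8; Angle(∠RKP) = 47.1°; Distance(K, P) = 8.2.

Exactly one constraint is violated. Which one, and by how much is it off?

Distance(K, P) = 8.2 — off by 8.20.

M = (0.00, 0.00) ✓; MC at 48.40° ✓; |MC| = 26.20 ✓; ∠MCW = 146.8° ✓; |CW| = 10.90 ✓; ∠CWJ = 124.0° ✓; |WJ| = 24.80 ✓; ∠WJR = 74.80° ✓; |JR| = 29.10 ✓; ∠JRK = 75.00° ✓; |RK| = 13.80 ✓; ∠RKP = 47.10° ✓; |KP| = 0.000 ✗.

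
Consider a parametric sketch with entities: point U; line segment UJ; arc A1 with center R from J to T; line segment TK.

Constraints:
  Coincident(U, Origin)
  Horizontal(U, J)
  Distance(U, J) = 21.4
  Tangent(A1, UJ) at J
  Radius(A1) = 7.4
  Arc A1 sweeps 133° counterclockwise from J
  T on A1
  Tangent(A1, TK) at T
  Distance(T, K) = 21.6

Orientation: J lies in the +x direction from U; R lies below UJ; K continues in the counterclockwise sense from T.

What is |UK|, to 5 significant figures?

41.730

U is at the origin; U and J share the same y with |UJ| = 21.4 and J on the +x side, so J = (21.400, 0.0000). The tangent condition forces RJ to be normal to UJ, so R = J + (0, -7.4) = (21.400, -7.4000). On A1, J sits at bearing 90° from R; a 133° counterclockwise sweep puts T at bearing 223°, so T = R + 7.4·(cos 223°, sin 223°) = (15.988, -12.447). The tangent condition forces RT to be normal to TK, so TK runs along (−sin 223°, cos 223°); with |TK| = 21.6, K = (30.719, -28.244). Then |UK| = |K − U| = 41.730.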